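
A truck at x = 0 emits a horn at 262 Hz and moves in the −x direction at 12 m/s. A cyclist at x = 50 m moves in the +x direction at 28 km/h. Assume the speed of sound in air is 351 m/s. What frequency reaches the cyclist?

28 km/h = 7.778 m/s.
The observer lies on the +x side, so the source is heading away from the observer and the observer is heading away from the source.
General Doppler shift: f' = f · (v − v_o)/(v + v_s).
f' = 262 × (351 − 7.778)/(351 + 12) = 262 × 343.22/363 ≈ 248 Hz.

248 Hz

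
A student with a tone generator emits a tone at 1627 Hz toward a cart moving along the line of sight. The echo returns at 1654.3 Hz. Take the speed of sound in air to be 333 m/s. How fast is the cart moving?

Double Doppler shift off a moving reflector: f₂ = f₀ · (v + u)/(v − u) (u > 0 toward emitter).
Rearranging, u = v · (f₂ − f₀)/(f₂ + f₀) = 333 × 27.3/3281.3 ≈ 2.77 m/s.
So the cart is moving at 2.77 m/s toward the emitter.

2.77 m/s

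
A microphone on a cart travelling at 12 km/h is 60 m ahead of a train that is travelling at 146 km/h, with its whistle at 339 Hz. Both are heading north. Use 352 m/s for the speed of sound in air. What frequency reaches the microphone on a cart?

380 Hz

146 km/h = 40.56 m/s; 12 km/h = 3.333 m/s.
The microphone on a cart is ahead, so the train is moving toward it while the microphone on a cart is moving away from the train.
With source approaching and observer receding, f' = f · (v − v_o)/(v − v_s).
f' = 339 × (352 − 3.333)/(352 − 40.56) = 339 × 348.67/311.44 ≈ 380 Hz.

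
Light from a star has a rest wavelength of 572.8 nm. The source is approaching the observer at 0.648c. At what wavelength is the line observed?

Relativistic Doppler for wavelength: λ' = λ₀ · √((1 − β)/(1 + β)).
λ' = 572.8 × √(0.3520/1.6480) = 572.8 × 0.46216 ≈ 264.7 nm.

264.7 nm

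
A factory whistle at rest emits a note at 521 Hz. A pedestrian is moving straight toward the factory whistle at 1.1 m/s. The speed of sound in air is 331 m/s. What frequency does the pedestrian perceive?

Moving observer, stationary source: f' = f · (v + v_o)/v.
f' = 521 × (331 + 1.1)/331 = 521 × 332.1/331 ≈ 523 Hz.

523 Hz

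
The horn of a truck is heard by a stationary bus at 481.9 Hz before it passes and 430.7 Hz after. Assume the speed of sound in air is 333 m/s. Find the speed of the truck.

18.7 m/s

f₁/f₂ = (v + v_s)/(v − v_s), so v_s = v · (f₁ − f₂)/(f₁ + f₂).
v_s = 333 × (481.9 − 430.7)/(481.9 + 430.7) = 333 × 51.2/912.6 ≈ 18.7 m/s.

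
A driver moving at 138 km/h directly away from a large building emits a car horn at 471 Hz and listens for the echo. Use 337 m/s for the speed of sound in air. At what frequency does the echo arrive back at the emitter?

375 Hz

138 km/h = 38.33 m/s.
The large building receives the sound from a moving source: f₁ = f₀ · v/(v + v_e) = 471 × 337/375.33 ≈ 423 Hz.
On the return leg the driver is a moving observer: f₂ = f₁ · (v − v_e)/v = 423 × 298.67/337 ≈ 375 Hz.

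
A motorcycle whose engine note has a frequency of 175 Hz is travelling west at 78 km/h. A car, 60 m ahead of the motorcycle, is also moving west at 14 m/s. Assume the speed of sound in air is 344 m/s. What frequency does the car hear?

78 km/h = 21.67 m/s.
The car is ahead, so the motorcycle is moving toward it while the car is moving away from the motorcycle.
Both move, so f' = f · (v − v_o)/(v − v_s).
f' = 175 × (344 − 14)/(344 − 21.67) = 175 × 330/322.33 ≈ 179 Hz.

179 Hz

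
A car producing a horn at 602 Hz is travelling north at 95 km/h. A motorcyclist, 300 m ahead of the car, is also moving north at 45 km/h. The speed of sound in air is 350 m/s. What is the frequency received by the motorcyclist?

628 Hz

95 km/h = 26.39 m/s; 45 km/h = 12.5 m/s.
The motorcyclist is ahead, so the car is moving toward it while the motorcyclist is moving away from the car.
With source approaching and observer receding, f' = f · (v − v_o)/(v − v_s).
f' = 602 × (350 − 12.5)/(350 − 26.39) = 602 × 337.5/323.61 ≈ 628 Hz.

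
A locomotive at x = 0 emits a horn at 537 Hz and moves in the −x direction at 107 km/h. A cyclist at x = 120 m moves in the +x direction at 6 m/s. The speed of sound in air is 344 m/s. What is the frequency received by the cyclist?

107 km/h = 29.72 m/s.
The observer lies on the +x side, so the source is heading away from the observer and the observer is heading away from the source.
General Doppler shift: f' = f · (v − v_o)/(v + v_s).
f' = 537 × (344 − 6)/(344 + 29.72) = 537 × 338/373.72 ≈ 486 Hz.

486 Hz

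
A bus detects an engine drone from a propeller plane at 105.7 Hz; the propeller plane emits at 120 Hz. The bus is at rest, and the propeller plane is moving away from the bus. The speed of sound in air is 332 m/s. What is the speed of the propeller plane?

45 m/s

f' = f · v/(v + v_s) ⇒ v_s = v · |1 − f/f'|.
v_s = 332 × |1 − 120/105.7| = 332 × 0.1353 ≈ 45 m/s.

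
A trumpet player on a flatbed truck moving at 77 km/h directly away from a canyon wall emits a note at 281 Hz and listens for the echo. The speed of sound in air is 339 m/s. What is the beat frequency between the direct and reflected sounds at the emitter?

77 km/h = 21.39 m/s.
The canyon wall receives the sound from a moving source: f₁ = f₀ · v/(v + v_e) = 281 × 339/360.39 ≈ 264.3 Hz.
On the return leg the trumpet player on a flatbed truck is a moving observer: f₂ = f₁ · (v − v_e)/v = 264.3 × 317.61/339 ≈ 247.6 Hz.
Beat against the emitted tone: |f₂ − f₀| = 2v_e·f₀/(v + v_e) = 2 × 21.39 × 281/360.39 ≈ 33.4 Hz.

33.4 Hz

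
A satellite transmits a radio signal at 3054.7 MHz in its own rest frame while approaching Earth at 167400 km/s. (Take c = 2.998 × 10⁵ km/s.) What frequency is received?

5738.2 MHz

β = v/c = 167400/299800 = 0.5584.
Relativistic Doppler for frequency: f' = f₀ · √((1 + β)/(1 − β)).
f' = 3054.7 × √(1.5584/0.4416) = 3054.7 × 1.87848 ≈ 5738.2 MHz.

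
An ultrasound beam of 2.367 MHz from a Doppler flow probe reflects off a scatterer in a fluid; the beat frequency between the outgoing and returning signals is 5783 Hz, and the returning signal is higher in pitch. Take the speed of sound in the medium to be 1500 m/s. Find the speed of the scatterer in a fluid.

Double Doppler shift off a moving reflector: f₂ = f₀ · (v + u)/(v − u) (u > 0 toward emitter).
Returning signal is higher, so f₂ = f₀ + Δf = 2367000 + 5783 = 2372783 Hz.
Rearranging, u = v · (f₂ − f₀)/(f₂ + f₀) = 1500 × 5783/4739783 ≈ 1.83 m/s.
So the scatterer in a fluid is moving at 1.83 m/s toward the emitter.

1.83 m/s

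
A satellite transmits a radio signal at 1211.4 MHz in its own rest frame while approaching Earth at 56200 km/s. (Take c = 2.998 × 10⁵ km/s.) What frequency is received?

β = v/c = 56200/299800 = 0.1875.
Relativistic Doppler for frequency: f' = f₀ · √((1 + β)/(1 − β)).
f' = 1211.4 × √(1.1875/0.8125) = 1211.4 × 1.20889 ≈ 1464.4 MHz.

1464.4 MHz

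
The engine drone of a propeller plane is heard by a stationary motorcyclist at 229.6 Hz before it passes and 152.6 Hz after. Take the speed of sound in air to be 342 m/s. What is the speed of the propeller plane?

f₁/f₂ = (v + v_s)/(v − v_s), so v_s = v · (f₁ − f₂)/(f₁ + f₂).
v_s = 342 × (229.6 − 152.6)/(229.6 + 152.6) = 342 × 77.0/382.2 ≈ 69 m/s.

69 m/s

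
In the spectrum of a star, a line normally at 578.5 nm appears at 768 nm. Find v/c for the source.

λ'/λ₀ = 1.3276 > 1 (redshift), so the source is receding.
λ'/λ₀ = √((1 + β)/(1 − β)) for a receding source ⇒ β = (r² − 1)/(r² + 1) with r = λ'/λ₀.
β = (1.7624 − 1)/(1.7624 + 1) ≈ 0.276.

0.276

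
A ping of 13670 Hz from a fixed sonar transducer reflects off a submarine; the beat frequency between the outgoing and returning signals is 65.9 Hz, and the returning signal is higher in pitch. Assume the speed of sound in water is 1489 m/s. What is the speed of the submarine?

Double Doppler shift off a moving reflector: f₂ = f₀ · (v + u)/(v − u) (u > 0 toward emitter).
Returning signal is higher, so f₂ = f₀ + Δf = 13670 + 65.9 = 13735.9 Hz.
Rearranging, u = v · (f₂ − f₀)/(f₂ + f₀) = 1489 × 65.9/27405.9 ≈ 3.6 m/s.
So the submarine is moving at 3.6 m/s toward the emitter.

3.6 m/s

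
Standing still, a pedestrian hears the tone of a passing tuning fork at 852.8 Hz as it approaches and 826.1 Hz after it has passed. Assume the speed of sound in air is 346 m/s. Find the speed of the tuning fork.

5.5 m/s

f₁/f₂ = (v + v_s)/(v − v_s), so v_s = v · (f₁ − f₂)/(f₁ + f₂).
v_s = 346 × (852.8 − 826.1)/(852.8 + 826.1) = 346 × 26.7/1678.9 ≈ 5.5 m/s.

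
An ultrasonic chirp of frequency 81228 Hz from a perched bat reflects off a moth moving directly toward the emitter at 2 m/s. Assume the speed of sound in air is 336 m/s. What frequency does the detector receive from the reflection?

The moth first receives the wave as a moving observer: f₁ = f₀ · (v + u)/v = 81228 × (336 + 2)/336 ≈ 81712 Hz.
The reflection then acts as a moving source: f₂ = f₁ · v/(v − u) ≈ 82201 Hz.
Equivalently f₂ = f₀ · (v + u)/(v − u).

82201 Hz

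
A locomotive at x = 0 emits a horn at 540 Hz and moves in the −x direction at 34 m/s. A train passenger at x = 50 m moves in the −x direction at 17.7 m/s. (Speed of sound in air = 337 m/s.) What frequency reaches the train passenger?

The observer lies on the +x side, so the source is heading away from the observer and the observer is heading toward the source.
General Doppler shift: f' = f · (v + v_o)/(v + v_s).
f' = 540 × (337 + 17.7)/(337 + 34) = 540 × 354.7/371 ≈ 516 Hz.

516 Hz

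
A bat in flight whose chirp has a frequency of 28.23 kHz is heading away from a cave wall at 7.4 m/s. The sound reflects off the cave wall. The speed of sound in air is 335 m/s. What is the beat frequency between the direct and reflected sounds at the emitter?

1220 Hz

The cave wall receives the sound from a moving source: f₁ = f₀ · v/(v + v_e) = 28.23 × 335/342.4 ≈ 27.620 kHz.
On the return leg the bat in flight is a moving observer: f₂ = f₁ · (v − v_e)/v = 27.620 × 327.6/335 ≈ 27.010 kHz.
Equivalently f₂ = f₀ · (v − v_e)/(v + v_e).
Beat against the emitted tone (with f₀ = 28230 Hz): |f₂ − f₀| = 2v_e·f₀/(v + v_e) = 2 × 7.4 × 28230/342.4 ≈ 1220 Hz.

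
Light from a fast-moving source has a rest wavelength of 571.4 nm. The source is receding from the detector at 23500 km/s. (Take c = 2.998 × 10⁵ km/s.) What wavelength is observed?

618.1 nm

β = v/c = 23500/299800 = 0.0784.
Relativistic Doppler for wavelength: λ' = λ₀ · √((1 + β)/(1 − β)).
λ' = 571.4 × √(1.0784/0.9216) = 571.4 × 1.08171 ≈ 618.1 nm.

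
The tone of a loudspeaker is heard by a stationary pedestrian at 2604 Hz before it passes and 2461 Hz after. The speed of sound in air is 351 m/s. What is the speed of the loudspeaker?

9.9 m/s

f₁/f₂ = (v + v_s)/(v − v_s), so v_s = v · (f₁ − f₂)/(f₁ + f₂).
v_s = 351 × (2604 − 2461)/(2604 + 2461) = 351 × 143/5065 ≈ 9.9 m/s.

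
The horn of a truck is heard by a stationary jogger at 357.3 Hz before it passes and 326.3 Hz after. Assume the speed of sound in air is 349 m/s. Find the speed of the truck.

f₁/f₂ = (v + v_s)/(v − v_s), so v_s = v · (f₁ − f₂)/(f₁ + f₂).
v_s = 349 × (357.3 − 326.3)/(357.3 + 326.3) = 349 × 31.0/683.6 ≈ 15.8 m/s.

15.8 m/s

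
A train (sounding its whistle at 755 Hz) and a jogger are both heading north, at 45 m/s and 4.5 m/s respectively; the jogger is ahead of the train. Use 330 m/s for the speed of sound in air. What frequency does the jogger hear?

The jogger is ahead, so the train is moving toward it while the jogger is moving away from the train.
With source approaching and observer receding, f' = f · (v − v_o)/(v − v_s).
f' = 755 × (330 − 4.5)/(330 − 45) = 755 × 325.5/285 ≈ 862 Hz.

862 Hz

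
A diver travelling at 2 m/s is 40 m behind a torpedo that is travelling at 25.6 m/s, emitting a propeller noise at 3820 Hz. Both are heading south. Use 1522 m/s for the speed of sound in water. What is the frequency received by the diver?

3762 Hz

The diver is behind, so the torpedo is moving away from it while the diver is moving toward the torpedo.
General Doppler shift: f' = f · (v + v_o)/(v + v_s).
f' = 3820 × (1522 + 2)/(1522 + 25.6) = 3820 × 1524/1547.6 ≈ 3762 Hz.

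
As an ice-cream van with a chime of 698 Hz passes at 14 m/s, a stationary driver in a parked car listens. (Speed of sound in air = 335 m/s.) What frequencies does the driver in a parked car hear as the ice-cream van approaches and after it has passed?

Approaching: f₁ = f · v/(v − v_s) = 698 × 335/321 ≈ 728 Hz.
Receding: f₂ = f · v/(v + v_s) = 698 × 335/349 ≈ 670 Hz.

728 Hz approaching; 670 Hz receding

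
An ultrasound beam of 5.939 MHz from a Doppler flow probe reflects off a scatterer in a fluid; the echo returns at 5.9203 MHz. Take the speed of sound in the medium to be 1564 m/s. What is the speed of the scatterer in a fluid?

2.47 m/s

Double Doppler shift off a moving reflector: f₂ = f₀ · (v + u)/(v − u) (u > 0 toward emitter).
Rearranging, u = v · (f₂ − f₀)/(f₂ + f₀) = 1564 × -0.0187/11.8593 ≈ -2.47 m/s.
So the scatterer in a fluid is moving at 2.47 m/s away from the emitter.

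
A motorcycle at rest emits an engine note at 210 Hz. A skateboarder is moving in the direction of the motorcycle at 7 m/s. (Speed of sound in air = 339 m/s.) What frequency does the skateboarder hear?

214 Hz

Only the observer moves, toward the source, so f' = f · (v + v_o)/v.
f' = 210 × (339 + 7)/339 = 210 × 346/339 ≈ 214 Hz.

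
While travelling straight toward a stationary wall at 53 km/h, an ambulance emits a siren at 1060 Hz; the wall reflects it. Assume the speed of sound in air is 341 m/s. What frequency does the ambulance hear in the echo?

53 km/h = 14.72 m/s.
The wall receives the sound from a moving source: f₁ = f₀ · v/(v − v_e) = 1060 × 341/326.28 ≈ 1108 Hz.
On the return leg the ambulance is a moving observer: f₂ = f₁ · (v + v_e)/v = 1108 × 355.72/341 ≈ 1156 Hz.
Equivalently f₂ = f₀ · (v + v_e)/(v − v_e).

1156 Hz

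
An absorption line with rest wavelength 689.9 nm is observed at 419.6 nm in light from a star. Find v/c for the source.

λ'/λ₀ = 0.6082 < 1 (blueshift), so the source is approaching.
λ'/λ₀ = √((1 − β)/(1 + β)) for an approaching source ⇒ β = (1 − r²)/(1 + r²) with r = λ'/λ₀.
β = (1 − 0.3699)/(1 + 0.3699) ≈ 0.460.

0.460c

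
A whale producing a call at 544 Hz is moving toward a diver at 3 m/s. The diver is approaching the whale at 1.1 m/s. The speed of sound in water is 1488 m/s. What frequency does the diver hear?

546 Hz

General Doppler shift: f' = f · (v + v_o)/(v − v_s).
f' = 544 × (1488 + 1.1)/(1488 − 3) = 544 × 1489.1/1485 ≈ 546 Hz.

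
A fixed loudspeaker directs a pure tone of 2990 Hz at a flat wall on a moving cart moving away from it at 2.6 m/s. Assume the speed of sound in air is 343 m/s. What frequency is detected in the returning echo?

2945 Hz

The flat wall on a moving cart first receives the wave as a moving observer: f₁ = f₀ · (v − u)/v = 2990 × (343 − 2.6)/343 ≈ 2967 Hz.
On reflection it acts as a source moving away from the stationary detector: f₂ = f₁ · v/(v + u) = 2967 × 343/345.6 ≈ 2945 Hz.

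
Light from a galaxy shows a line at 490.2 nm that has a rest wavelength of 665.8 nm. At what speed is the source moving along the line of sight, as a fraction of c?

λ'/λ₀ = 0.7363 < 1 (blueshift), so the source is approaching.
λ'/λ₀ = √((1 − β)/(1 + β)) for an approaching source ⇒ β = (1 − r²)/(1 + r²) with r = λ'/λ₀.
β = (1 − 0.5421)/(1 + 0.5421) ≈ 0.297.

0.297c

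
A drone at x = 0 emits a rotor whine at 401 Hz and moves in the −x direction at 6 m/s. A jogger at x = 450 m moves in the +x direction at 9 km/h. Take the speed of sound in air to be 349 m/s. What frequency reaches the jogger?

9 km/h = 2.5 m/s.
The observer lies on the +x side, so the source is heading away from the observer and the observer is heading away from the source.
Both move, so f' = f · (v − v_o)/(v + v_s).
f' = 401 × (349 − 2.5)/(349 + 6) = 401 × 346.5/355 ≈ 391 Hz.

391 Hz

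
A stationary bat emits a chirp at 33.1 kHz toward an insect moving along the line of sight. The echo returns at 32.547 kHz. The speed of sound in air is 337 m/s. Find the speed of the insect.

2.84 m/s

Double Doppler shift off a moving reflector: f₂ = f₀ · (v + u)/(v − u) (u > 0 toward emitter).
Rearranging, u = v · (f₂ − f₀)/(f₂ + f₀) = 337 × -0.553/65.647 ≈ -2.84 m/s.
So the insect is moving at 2.84 m/s away from the emitter.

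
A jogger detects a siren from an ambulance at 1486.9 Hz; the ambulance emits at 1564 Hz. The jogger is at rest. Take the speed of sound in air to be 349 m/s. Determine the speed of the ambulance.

18.1 m/s

f' < f, so the ambulance is receding.
f' = f · v/(v + v_s) ⇒ v_s = v · |1 − f/f'|.
v_s = 349 × |1 − 1564/1486.9| = 349 × 0.05185 ≈ 18.1 m/s.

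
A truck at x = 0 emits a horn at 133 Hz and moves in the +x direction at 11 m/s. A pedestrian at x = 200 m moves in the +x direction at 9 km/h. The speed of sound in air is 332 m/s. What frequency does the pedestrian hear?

9 km/h = 2.5 m/s.
The observer lies on the +x side, so the source is heading toward the observer and the observer is heading away from the source.
Both move, so f' = f · (v − v_o)/(v − v_s).
f' = 133 × (332 − 2.5)/(332 − 11) = 133 × 329.5/321 ≈ 137 Hz.

137 Hz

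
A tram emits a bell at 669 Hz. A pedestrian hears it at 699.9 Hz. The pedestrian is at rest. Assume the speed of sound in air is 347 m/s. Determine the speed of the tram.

15.3 m/s

f' > f, so the tram is approaching.
f' = f · v/(v − v_s) ⇒ v_s = v · |1 − f/f'|.
v_s = 347 × |1 − 669/699.9| = 347 × 0.04415 ≈ 15.3 m/s.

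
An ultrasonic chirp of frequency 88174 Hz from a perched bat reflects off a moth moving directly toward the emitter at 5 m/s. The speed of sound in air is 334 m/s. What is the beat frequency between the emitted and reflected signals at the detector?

2680 Hz

The moth first receives the wave as a moving observer: f₁ = f₀ · (v + u)/v = 88174 × (334 + 5)/334 ≈ 89494 Hz.
On reflection it acts as a source moving toward the stationary detector: f₂ = f₁ · v/(v − u) = 89494 × 334/329 ≈ 90854 Hz.
Equivalently f₂ = f₀ · (v + u)/(v − u).
Beat frequency: |f₂ − f₀| = 2u·f₀/(v − u) = 2 × 5 × 88174/329 ≈ 2680 Hz.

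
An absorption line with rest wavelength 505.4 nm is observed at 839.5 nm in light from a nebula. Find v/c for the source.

λ'/λ₀ = 1.6611 > 1 (redshift), so the source is receding.
λ'/λ₀ = √((1 + β)/(1 − β)) for a receding source ⇒ β = (r² − 1)/(r² + 1) with r = λ'/λ₀.
β = (2.7591 − 1)/(2.7591 + 1) ≈ 0.468.

0.468c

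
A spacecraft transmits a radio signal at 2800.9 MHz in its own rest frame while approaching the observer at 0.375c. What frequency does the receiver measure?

4154.4 MHz

Relativistic Doppler for frequency: f' = f₀ · √((1 + β)/(1 − β)).
f' = 2800.9 × √(1.3750/0.6250) = 2800.9 × 1.48324 ≈ 4154.4 MHz.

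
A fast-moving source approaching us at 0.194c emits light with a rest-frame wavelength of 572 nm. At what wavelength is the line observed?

Relativistic Doppler for wavelength: λ' = λ₀ · √((1 − β)/(1 + β)).
λ' = 572 × √(0.8060/1.1940) = 572 × 0.82161 ≈ 470.0 nm.

470.0 nm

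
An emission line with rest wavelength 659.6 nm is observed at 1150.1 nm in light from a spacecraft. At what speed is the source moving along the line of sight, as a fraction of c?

0.505c

λ'/λ₀ = 1.7436 > 1 (redshift), so the source is receding.
λ'/λ₀ = √((1 + β)/(1 − β)) for a receding source ⇒ β = (r² − 1)/(r² + 1) with r = λ'/λ₀.
β = (3.0403 − 1)/(3.0403 + 1) ≈ 0.505.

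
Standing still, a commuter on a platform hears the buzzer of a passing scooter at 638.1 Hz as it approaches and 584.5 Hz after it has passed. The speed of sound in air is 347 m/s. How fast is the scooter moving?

f₁/f₂ = (v + v_s)/(v − v_s), so v_s = v · (f₁ − f₂)/(f₁ + f₂).
v_s = 347 × (638.1 − 584.5)/(638.1 + 584.5) = 347 × 53.6/1222.6 ≈ 15.2 m/s.

15.2 m/s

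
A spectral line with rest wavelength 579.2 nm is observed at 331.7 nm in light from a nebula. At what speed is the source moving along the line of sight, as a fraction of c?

0.506

λ'/λ₀ = 0.5727 < 1 (blueshift), so the source is approaching.
λ'/λ₀ = √((1 − β)/(1 + β)) for an approaching source ⇒ β = (1 − r²)/(1 + r²) with r = λ'/λ₀.
β = (1 − 0.3280)/(1 + 0.3280) ≈ 0.506.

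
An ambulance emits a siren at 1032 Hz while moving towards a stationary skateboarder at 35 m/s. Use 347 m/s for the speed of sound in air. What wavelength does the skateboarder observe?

30.2 cm

With the source moving toward a stationary observer, f' = f · v/(v − v_s).
f' = 1032 × 347/(347 − 35) ≈ 1148 Hz.
λ' = v/f' = 347/1147.77 ≈ 30.2 cm.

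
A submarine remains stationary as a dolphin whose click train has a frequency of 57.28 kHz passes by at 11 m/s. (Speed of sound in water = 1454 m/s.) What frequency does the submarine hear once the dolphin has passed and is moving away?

Receding: f₂ = f · v/(v + v_s) = 57.28 × 1454/1465 ≈ 56.8 kHz.

56.8 kHz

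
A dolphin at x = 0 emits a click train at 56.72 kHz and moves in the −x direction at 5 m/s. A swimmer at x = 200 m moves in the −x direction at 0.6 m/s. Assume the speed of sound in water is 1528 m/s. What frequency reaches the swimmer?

56.6 kHz

The observer lies on the +x side, so the source is heading away from the observer and the observer is heading toward the source.
General Doppler shift: f' = f · (v + v_o)/(v + v_s).
f' = 56.72 × (1528 + 0.6)/(1528 + 5) = 56.72 × 1528.6/1533 ≈ 56.6 kHz.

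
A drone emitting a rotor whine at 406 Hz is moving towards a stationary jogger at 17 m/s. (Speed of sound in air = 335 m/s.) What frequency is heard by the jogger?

Moving source, stationary observer: f' = f · v/(v − v_s) since the source is approaching.
f' = 406 × 335/(335 − 17) = 406 × 335/318 ≈ 428 Hz.

428 Hz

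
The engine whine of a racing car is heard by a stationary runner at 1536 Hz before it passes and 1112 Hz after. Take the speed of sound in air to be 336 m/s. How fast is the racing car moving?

54 m/s

f₁/f₂ = (v + v_s)/(v − v_s), so v_s = v · (f₁ − f₂)/(f₁ + f₂).
v_s = 336 × (1536 − 1112)/(1536 + 1112) = 336 × 424/2648 ≈ 54 m/s.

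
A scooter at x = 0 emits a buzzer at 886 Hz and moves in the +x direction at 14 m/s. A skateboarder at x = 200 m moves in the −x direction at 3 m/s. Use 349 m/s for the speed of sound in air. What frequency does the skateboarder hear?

The observer lies on the +x side, so the source is heading toward the observer and the observer is heading toward the source.
General Doppler shift: f' = f · (v + v_o)/(v − v_s).
f' = 886 × (349 + 3)/(349 − 14) = 886 × 352/335 ≈ 931 Hz.

931 Hz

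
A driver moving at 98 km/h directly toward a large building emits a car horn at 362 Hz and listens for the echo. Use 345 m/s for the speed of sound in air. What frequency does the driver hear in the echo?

98 km/h = 27.22 m/s.
The large building receives the sound from a moving source: f₁ = f₀ · v/(v − v_e) = 362 × 345/317.78 ≈ 393 Hz.
On the return leg the driver is a moving observer: f₂ = f₁ · (v + v_e)/v = 393 × 372.22/345 ≈ 424 Hz.
Equivalently f₂ = f₀ · (v + v_e)/(v − v_e).

424 Hz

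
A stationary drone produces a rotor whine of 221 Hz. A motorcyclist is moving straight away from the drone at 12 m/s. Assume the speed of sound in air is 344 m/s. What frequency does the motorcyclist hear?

213 Hz

Moving observer, stationary source: f' = f · (v − v_o)/v.
f' = 221 × (344 − 12)/344 = 221 × 332/344 ≈ 213 Hz.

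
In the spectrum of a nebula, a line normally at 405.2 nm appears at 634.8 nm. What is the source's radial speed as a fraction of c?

0.421

λ'/λ₀ = 1.5666 > 1 (redshift), so the source is receding.
λ'/λ₀ = √((1 + β)/(1 − β)) for a receding source ⇒ β = (r² − 1)/(r² + 1) with r = λ'/λ₀.
β = (2.4543 − 1)/(2.4543 + 1) ≈ 0.421.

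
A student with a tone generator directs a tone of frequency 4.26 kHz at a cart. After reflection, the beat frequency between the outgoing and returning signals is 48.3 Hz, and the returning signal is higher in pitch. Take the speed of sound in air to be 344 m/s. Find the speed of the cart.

1.94 m/s

Double Doppler shift off a moving reflector: f₂ = f₀ · (v + u)/(v − u) (u > 0 toward emitter).
Returning signal is higher, so f₂ = f₀ + Δf = 4260 + 48.3 = 4308.3 Hz.
Rearranging, u = v · (f₂ − f₀)/(f₂ + f₀) = 344 × 48.3/8568.3 ≈ 1.94 m/s.
So the cart is moving at 1.94 m/s toward the emitter.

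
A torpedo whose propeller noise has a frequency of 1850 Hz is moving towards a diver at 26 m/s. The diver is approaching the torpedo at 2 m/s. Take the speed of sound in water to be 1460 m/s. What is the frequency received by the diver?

With source approaching and observer approaching, f' = f · (v + v_o)/(v − v_s).
f' = 1850 × (1460 + 2)/(1460 − 26) = 1850 × 1462/1434 ≈ 1886 Hz.

1886 Hz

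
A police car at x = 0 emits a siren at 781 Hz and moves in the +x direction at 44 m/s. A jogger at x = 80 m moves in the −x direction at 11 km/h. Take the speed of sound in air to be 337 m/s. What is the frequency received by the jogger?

906 Hz

11 km/h = 3.056 m/s.
The observer lies on the +x side, so the source is heading toward the observer and the observer is heading toward the source.
With source approaching and observer approaching, f' = f · (v + v_o)/(v − v_s).
f' = 781 × (337 + 3.056)/(337 − 44) = 781 × 340.06/293 ≈ 906 Hz.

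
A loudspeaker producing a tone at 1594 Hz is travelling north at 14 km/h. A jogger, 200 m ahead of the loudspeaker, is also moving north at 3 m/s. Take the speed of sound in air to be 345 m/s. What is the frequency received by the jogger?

1598 Hz

14 km/h = 3.889 m/s.
The jogger is ahead, so the loudspeaker is moving toward it while the jogger is moving away from the loudspeaker.
Both move, so f' = f · (v − v_o)/(v − v_s).
f' = 1594 × (345 − 3)/(345 − 3.889) = 1594 × 342/341.11 ≈ 1598 Hz.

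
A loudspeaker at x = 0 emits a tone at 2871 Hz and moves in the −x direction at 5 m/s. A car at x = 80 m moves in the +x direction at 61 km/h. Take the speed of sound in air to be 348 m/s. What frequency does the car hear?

2693 Hz

61 km/h = 16.94 m/s.
The observer lies on the +x side, so the source is heading away from the observer and the observer is heading away from the source.
With source receding and observer receding, f' = f · (v − v_o)/(v + v_s).
f' = 2871 × (348 − 16.94)/(348 + 5) = 2871 × 331.06/353 ≈ 2693 Hz.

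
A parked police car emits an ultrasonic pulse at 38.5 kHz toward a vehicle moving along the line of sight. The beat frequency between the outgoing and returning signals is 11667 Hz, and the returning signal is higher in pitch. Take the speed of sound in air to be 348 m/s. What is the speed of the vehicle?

Double Doppler shift off a moving reflector: f₂ = f₀ · (v + u)/(v − u) (u > 0 toward emitter).
Returning signal is higher, so f₂ = f₀ + Δf = 38500 + 11667 = 50167 Hz.
Rearranging, u = v · (f₂ − f₀)/(f₂ + f₀) = 348 × 11667/88667 ≈ 46 m/s.
So the vehicle is moving at 46 m/s toward the emitter.

46 m/s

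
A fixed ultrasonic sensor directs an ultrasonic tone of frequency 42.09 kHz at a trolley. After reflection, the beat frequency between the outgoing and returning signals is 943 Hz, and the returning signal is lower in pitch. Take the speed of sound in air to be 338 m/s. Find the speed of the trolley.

3.8 m/s

Double Doppler shift off a moving reflector: f₂ = f₀ · (v + u)/(v − u) (u > 0 toward emitter).
Returning signal is lower, so f₂ = f₀ − Δf = 42090 − 943 = 41147 Hz.
Rearranging, u = v · (f₂ − f₀)/(f₂ + f₀) = 338 × -943/83237 ≈ -3.8 m/s.
So the trolley is moving at 3.8 m/s away from the emitter.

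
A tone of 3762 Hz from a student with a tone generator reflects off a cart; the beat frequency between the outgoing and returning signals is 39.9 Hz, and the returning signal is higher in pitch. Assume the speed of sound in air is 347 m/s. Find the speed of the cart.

1.83 m/s

Double Doppler shift off a moving reflector: f₂ = f₀ · (v + u)/(v − u) (u > 0 toward emitter).
Returning signal is higher, so f₂ = f₀ + Δf = 3762 + 39.9 = 3801.9 Hz.
Rearranging, u = v · (f₂ − f₀)/(f₂ + f₀) = 347 × 39.9/7563.9 ≈ 1.83 m/s.
So the cart is moving at 1.83 m/s toward the emitter.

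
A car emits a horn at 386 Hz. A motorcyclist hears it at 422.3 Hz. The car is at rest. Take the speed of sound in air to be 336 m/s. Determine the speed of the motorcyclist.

f' > f, so the motorcyclist is approaching.
f' = f · (v + v_o)/v ⇒ v_o = v · |f'/f − 1|.
v_o = 336 × |422.3/386 − 1| = 336 × 0.09404 ≈ 32 m/s.

32 m/s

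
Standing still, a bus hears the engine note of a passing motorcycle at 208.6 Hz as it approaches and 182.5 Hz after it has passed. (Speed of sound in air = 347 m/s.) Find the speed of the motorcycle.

23.2 m/s

f₁/f₂ = (v + v_s)/(v − v_s), so v_s = v · (f₁ − f₂)/(f₁ + f₂).
v_s = 347 × (208.6 − 182.5)/(208.6 + 182.5) = 347 × 26.1/391.1 ≈ 23.2 m/s.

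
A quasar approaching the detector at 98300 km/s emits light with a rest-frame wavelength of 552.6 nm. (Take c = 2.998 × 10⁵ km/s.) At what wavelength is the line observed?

β = v/c = 98300/299800 = 0.3279.
Relativistic Doppler for wavelength: λ' = λ₀ · √((1 − β)/(1 + β)).
λ' = 552.6 × √(0.6721/1.3279) = 552.6 × 0.71145 ≈ 393.1 nm.

393.1 nm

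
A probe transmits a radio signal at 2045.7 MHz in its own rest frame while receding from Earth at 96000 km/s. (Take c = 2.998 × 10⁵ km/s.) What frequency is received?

β = v/c = 96000/299800 = 0.3202.
Relativistic Doppler for frequency: f' = f₀ · √((1 − β)/(1 + β)).
f' = 2045.7 × √(0.6798/1.3202) = 2045.7 × 0.71757 ≈ 1467.9 MHz.

1467.9 MHz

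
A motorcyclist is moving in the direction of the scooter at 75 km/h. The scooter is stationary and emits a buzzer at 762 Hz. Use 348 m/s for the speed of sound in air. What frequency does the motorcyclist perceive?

75 km/h = 20.83 m/s.
Only the observer moves, toward the source, so f' = f · (v + v_o)/v.
f' = 762 × (348 + 20.83)/348 = 762 × 368.83/348 ≈ 808 Hz.

808 Hz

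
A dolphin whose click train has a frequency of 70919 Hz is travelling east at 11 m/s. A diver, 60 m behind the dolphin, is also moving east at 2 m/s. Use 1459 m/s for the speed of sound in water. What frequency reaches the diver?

The diver is behind, so the dolphin is moving away from it while the diver is moving toward the dolphin.
With source receding and observer approaching, f' = f · (v + v_o)/(v + v_s).
f' = 70919 × (1459 + 2)/(1459 + 11) = 70919 × 1461/1470 ≈ 70485 Hz.

70485 Hz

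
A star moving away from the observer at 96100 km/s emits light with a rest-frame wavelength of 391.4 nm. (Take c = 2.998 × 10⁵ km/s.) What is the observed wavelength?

545.7 nm

β = v/c = 96100/299800 = 0.3205.
Relativistic Doppler for wavelength: λ' = λ₀ · √((1 + β)/(1 − β)).
λ' = 391.4 × √(1.3205/0.6795) = 391.4 × 1.39411 ≈ 545.7 nm.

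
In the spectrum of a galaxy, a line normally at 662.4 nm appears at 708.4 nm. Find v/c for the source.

0.067

λ'/λ₀ = 1.0694 > 1 (redshift), so the source is receding.
λ'/λ₀ = √((1 + β)/(1 − β)) for a receding source ⇒ β = (r² − 1)/(r² + 1) with r = λ'/λ₀.
β = (1.1437 − 1)/(1.1437 + 1) ≈ 0.067.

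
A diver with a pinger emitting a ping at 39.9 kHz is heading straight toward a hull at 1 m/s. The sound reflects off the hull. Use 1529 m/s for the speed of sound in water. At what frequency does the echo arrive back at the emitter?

The hull receives the sound from a moving source: f₁ = f₀ · v/(v − v_e) = 39.9 × 1529/1528 ≈ 39.9 kHz.
On the return leg the diver with a pinger is a moving observer: f₂ = f₁ · (v + v_e)/v = 39.9 × 1530/1529 ≈ 40.0 kHz.
Equivalently f₂ = f₀ · (v + v_e)/(v − v_e).

40.0 kHz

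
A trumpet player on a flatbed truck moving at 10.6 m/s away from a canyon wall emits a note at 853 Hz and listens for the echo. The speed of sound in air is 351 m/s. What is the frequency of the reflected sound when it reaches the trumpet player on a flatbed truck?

The canyon wall receives the sound from a moving source: f₁ = f₀ · v/(v + v_e) = 853 × 351/361.6 ≈ 828 Hz.
On the return leg the trumpet player on a flatbed truck is a moving observer: f₂ = f₁ · (v − v_e)/v = 828 × 340.4/351 ≈ 803 Hz.

803 Hz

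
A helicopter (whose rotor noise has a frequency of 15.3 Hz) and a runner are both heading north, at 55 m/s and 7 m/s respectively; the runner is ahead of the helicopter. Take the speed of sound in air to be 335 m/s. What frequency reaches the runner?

17.9 Hz

The runner is ahead, so the helicopter is moving toward it while the runner is moving away from the helicopter.
General Doppler shift: f' = f · (v − v_o)/(v − v_s).
f' = 15.3 × (335 − 7)/(335 − 55) = 15.3 × 328/280 ≈ 17.9 Hz.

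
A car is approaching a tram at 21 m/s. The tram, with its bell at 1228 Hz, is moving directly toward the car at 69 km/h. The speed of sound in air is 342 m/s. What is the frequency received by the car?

69 km/h = 19.17 m/s.
General Doppler shift: f' = f · (v + v_o)/(v − v_s).
f' = 1228 × (342 + 21)/(342 − 19.17) = 1228 × 363/322.83 ≈ 1381 Hz.

1381 Hz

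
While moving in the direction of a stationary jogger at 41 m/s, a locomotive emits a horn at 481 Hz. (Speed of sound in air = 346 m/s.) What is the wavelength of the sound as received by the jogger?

Moving source, stationary observer: f' = f · v/(v − v_s) since the source is approaching.
f' = 481 × 346/(346 − 41) ≈ 546 Hz.
λ' = v/f' = 346/545.659 ≈ 63.4 cm.

63.4 cm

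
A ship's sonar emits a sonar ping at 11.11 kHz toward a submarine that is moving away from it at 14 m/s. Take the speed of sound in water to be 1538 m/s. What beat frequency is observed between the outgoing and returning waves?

At the submarine (a moving observer), f₁ = f₀ · (v − u)/v = 11.11 × 1524/1538 ≈ 11.009 kHz.
The reflection then acts as a moving source: f₂ = f₁ · v/(v + u) ≈ 10.910 kHz.
Beat frequency (with f₀ = 11110 Hz): |f₂ − f₀| = 2u·f₀/(v + u) = 2 × 14 × 11110/1552 ≈ 200 Hz.

200 Hz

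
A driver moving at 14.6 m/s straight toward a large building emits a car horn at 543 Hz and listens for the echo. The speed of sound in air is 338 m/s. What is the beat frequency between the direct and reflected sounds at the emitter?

49.0 Hz

The large building receives the sound from a moving source: f₁ = f₀ · v/(v − v_e) = 543 × 338/323.4 ≈ 567.5 Hz.
On the return leg the driver is a moving observer: f₂ = f₁ · (v + v_e)/v = 567.5 × 352.6/338 ≈ 592.0 Hz.
Equivalently f₂ = f₀ · (v + v_e)/(v − v_e).
Beat against the emitted tone: |f₂ − f₀| = 2v_e·f₀/(v − v_e) = 2 × 14.6 × 543/323.4 ≈ 49.0 Hz.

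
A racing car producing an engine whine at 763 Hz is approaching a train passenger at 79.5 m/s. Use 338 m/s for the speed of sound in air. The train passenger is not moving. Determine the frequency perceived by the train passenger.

Only the source moves, toward the listener, so f' = f · v/(v − v_s).
f' = 763 × 338/(338 − 79.5) = 763 × 338/258.5 ≈ 998 Hz.

998 Hz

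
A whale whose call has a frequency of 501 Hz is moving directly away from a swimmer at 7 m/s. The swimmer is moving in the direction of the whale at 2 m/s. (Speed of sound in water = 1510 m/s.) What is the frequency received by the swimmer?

499 Hz

With source receding and observer approaching, f' = f · (v + v_o)/(v + v_s).
f' = 501 × (1510 + 2)/(1510 + 7) = 501 × 1512/1517 ≈ 499 Hz.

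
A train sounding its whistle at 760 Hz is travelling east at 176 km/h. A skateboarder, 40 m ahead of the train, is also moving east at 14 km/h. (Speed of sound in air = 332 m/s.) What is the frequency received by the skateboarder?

176 km/h = 48.89 m/s; 14 km/h = 3.889 m/s.
The skateboarder is ahead, so the train is moving toward it while the skateboarder is moving away from the train.
With source approaching and observer receding, f' = f · (v − v_o)/(v − v_s).
f' = 760 × (332 − 3.889)/(332 − 48.89) = 760 × 328.11/283.11 ≈ 881 Hz.

881 Hz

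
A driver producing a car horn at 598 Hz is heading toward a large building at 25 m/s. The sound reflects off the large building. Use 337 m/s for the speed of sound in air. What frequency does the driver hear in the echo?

694 Hz

The large building receives the sound from a moving source: f₁ = f₀ · v/(v − v_e) = 598 × 337/312 ≈ 646 Hz.
On the return leg the driver is a moving observer: f₂ = f₁ · (v + v_e)/v = 646 × 362/337 ≈ 694 Hz.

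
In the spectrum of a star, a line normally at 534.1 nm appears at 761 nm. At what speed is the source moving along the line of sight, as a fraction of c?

0.340c

λ'/λ₀ = 1.4248 > 1 (redshift), so the source is receding.
λ'/λ₀ = √((1 + β)/(1 − β)) for a receding source ⇒ β = (r² − 1)/(r² + 1) with r = λ'/λ₀.
β = (2.0301 − 1)/(2.0301 + 1) ≈ 0.340.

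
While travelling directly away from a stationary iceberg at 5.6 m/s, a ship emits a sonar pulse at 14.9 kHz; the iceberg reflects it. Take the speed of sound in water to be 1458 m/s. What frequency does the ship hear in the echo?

The iceberg receives the sound from a moving source: f₁ = f₀ · v/(v + v_e) = 14.9 × 1458/1463.6 ≈ 14.84 kHz.
On the return leg the ship is a moving observer: f₂ = f₁ · (v − v_e)/v = 14.84 × 1452.4/1458 ≈ 14.79 kHz.
Equivalently f₂ = f₀ · (v − v_e)/(v + v_e).

14.79 kHz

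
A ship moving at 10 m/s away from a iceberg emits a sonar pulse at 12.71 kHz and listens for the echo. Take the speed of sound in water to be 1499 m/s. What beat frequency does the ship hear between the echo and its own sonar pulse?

The iceberg receives the sound from a moving source: f₁ = f₀ · v/(v + v_e) = 12.71 × 1499/1509 ≈ 12.6258 kHz.
On the return leg the ship is a moving observer: f₂ = f₁ · (v − v_e)/v = 12.6258 × 1489/1499 ≈ 12.5415 kHz.
Beat against the emitted tone (with f₀ = 12710 Hz): |f₂ − f₀| = 2v_e·f₀/(v + v_e) = 2 × 10 × 12710/1509 ≈ 168 Hz.

168 Hz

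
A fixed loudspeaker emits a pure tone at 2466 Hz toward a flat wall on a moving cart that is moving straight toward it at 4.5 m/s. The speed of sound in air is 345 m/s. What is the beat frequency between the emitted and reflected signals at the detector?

The flat wall on a moving cart first receives the wave as a moving observer: f₁ = f₀ · (v + u)/v = 2466 × (345 + 4.5)/345 ≈ 2498.2 Hz.
On reflection it acts as a source moving toward the stationary detector: f₂ = f₁ · v/(v − u) = 2498.2 × 345/340.5 ≈ 2531.2 Hz.
Equivalently f₂ = f₀ · (v + u)/(v − u).
Beat frequency: |f₂ − f₀| = 2u·f₀/(v − u) = 2 × 4.5 × 2466/340.5 ≈ 65 Hz.

65 Hz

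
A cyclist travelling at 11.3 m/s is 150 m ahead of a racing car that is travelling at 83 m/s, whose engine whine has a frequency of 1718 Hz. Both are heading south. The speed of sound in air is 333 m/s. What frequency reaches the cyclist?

2211 Hz

The cyclist is ahead, so the racing car is moving toward it while the cyclist is moving away from the racing car.
Both move, so f' = f · (v − v_o)/(v − v_s).
f' = 1718 × (333 − 11.3)/(333 − 83) = 1718 × 321.7/250 ≈ 2211 Hz.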